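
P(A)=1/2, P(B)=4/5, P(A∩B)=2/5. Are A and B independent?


P(A)*P(B) = 1/2*4/5 = 2/5
P(A∩B) = 2/5, which equals P(A)P(B), so independent

Yes, A and B are independent


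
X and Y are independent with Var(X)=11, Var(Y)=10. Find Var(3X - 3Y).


Independence => Cov(X,Y)=0
Var(3X - 3Y) = 3^2*Var(X) + (-3)^2*Var(Y)
= 9*11 + 9*10 = 189

189


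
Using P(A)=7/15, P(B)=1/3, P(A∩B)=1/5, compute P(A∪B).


P(A∪B) = P(A) + P(B) - P(A∩B)
= 7/15 + 1/3 - 1/5 = 3/5

3/5


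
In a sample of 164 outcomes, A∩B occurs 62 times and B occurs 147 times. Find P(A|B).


P(A|B) = P(A∩B)/P(B) = (62/164)/(147/164) = 62/147

62/147


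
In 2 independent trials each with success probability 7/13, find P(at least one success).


P(at least one) = 1 - P(none)
P(none) = (1 - 7/13)^2 = (6/13)^2 = 36/169
P(at least one) = 1 - 36/169 = 133/169

133/169


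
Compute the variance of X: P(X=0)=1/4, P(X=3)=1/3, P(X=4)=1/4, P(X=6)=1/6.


E[X] = 3, E[X^2] = 13
Var(X) = E[X^2] - (E[X])^2 = 13 - (3)^2 = 4

4


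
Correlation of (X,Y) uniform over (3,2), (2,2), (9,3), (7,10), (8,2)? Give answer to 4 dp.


Cov(X,Y) = 2.5600, Var(X) = 7.7600, Var(Y) = 9.7600
rho = Cov/(sqrt(VarX)*sqrt(VarY)) = 0.2942

0.2942


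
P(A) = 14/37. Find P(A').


P(A') = 1 - P(A) = 1 - 14/37 = 23/37

23/37


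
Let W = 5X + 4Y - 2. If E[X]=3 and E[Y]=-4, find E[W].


E[5X + 4Y - 2] = 5*E[X] + 4*E[Y] - 2
= (5)*(3) + (4)*(-4) + (-2)
= 15 - 16 - 2 = -3

-3


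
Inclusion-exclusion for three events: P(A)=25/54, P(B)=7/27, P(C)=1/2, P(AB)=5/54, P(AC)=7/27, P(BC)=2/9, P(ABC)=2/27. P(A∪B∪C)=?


P(A∪B∪C) = P(A)+P(B)+P(C) - P(AB)-P(AC)-P(BC) + P(ABC)
= 25/54+7/27+1/2 - 5/54-7/27-2/9 + 2/27
= 13/18

13/18


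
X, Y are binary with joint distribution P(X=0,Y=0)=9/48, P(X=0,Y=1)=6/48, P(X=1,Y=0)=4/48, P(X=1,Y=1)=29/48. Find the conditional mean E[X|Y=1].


P(Y=1) = 35/48
E[X|Y=1] = (0*6 + 1*29)/35 = 29/35

29/35


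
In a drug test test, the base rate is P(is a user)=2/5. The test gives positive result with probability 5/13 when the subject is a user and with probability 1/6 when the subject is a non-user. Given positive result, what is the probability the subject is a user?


P(A) = P(A|B)P(B) + P(A|B')P(B') = 5/13*2/5 + 1/6*3/5 = 33/130
P(B|A) = P(A|B)P(B)/P(A) = (2/13)/(33/130) = 20/33

20/33


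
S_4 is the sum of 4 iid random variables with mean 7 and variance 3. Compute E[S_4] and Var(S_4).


E[S_n] = n*mu = 4*7 = 28
Var(S_n) = n*sigma^2 = 4*3 = 12

E[S_4]=28, Var(S_4)=12


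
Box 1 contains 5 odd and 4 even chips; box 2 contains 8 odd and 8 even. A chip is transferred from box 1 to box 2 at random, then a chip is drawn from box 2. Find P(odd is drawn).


P(transfer odd) = 5/9; P(transfer even) = 4/9
If odd transferred: Urn II has 9 odd of 17, so P(odd|odd moved) = 9/17
If even transferred: Urn II has 8 odd of 17, so P(odd|even moved) = 8/17
By total probability: P(odd) = 5/9*9/17 + 4/9*8/17 = 77/153

77/153


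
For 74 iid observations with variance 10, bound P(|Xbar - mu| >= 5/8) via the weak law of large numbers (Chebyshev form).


Var(Xbar) = Var(X)/n = 10/74
Chebyshev: P(|Xbar-mu| >= 5/8) <= Var(Xbar)/(5/8)^2 = (5/37)/(25/64) = 64/185

64/185


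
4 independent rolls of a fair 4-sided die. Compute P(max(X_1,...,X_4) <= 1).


P(max <= 1) = P(all X_i <= 1) = (P(X_1 <= 1))^4
= (1/4)^4 = 1/256

1/256


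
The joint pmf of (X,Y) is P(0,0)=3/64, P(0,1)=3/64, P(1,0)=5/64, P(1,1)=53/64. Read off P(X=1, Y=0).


Read from table: P(X=1, Y=0) = 5/64

5/64


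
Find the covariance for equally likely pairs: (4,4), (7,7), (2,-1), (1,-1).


E[X]=7/2, E[Y]=9/4, E[XY]=31/2
Cov(X,Y) = E[XY] - E[X]E[Y] = 31/2 - 7/2*9/4 = 61/8

61/8


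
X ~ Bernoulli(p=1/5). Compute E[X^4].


For Bernoulli: X in {0,1}
E[X^4] = 0^4*(1-1/5) + 1^4*1/5 = 1/5

1/5


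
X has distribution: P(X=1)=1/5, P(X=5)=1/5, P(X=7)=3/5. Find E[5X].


E[5X] = sum(g(x)*P(x))
= 5*1/5 + 25*1/5 + 35*3/5
= 27

27


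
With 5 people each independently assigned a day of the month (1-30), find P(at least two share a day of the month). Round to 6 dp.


P(all different) = prod((30-i)/30 for i=0..4) = 0.703733
P(at least one match) = 1 - 0.703733 = 0.296267

0.296267


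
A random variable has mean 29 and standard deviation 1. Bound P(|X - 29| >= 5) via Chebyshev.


k = 5/1 = 5
Chebyshev: P(|X-mu| >= k*sigma) <= 1/k^2 = 1/5^2 = 1/25

1/25


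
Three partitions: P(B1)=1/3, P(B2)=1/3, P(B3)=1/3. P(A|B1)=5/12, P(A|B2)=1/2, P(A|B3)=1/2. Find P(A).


P(A) = P(A|B1)P(B1) + P(A|B2)P(B2) + P(A|B3)P(B3)
= 5/12*1/3 + 1/2*1/3 + 1/2*1/3
= 5/36 + 1/6 + 1/6 = 17/36

17/36


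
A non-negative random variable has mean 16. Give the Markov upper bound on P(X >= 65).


Markov: P(X >= a) <= E[X]/a
P(X >= 65) <= 16/65

16/65


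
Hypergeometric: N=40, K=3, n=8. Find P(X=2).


P(X=2) = C(3,2)*C(37,6) / C(40,8)
= 3*2324784 / 76904685
= 6974352/76904685 = 112/1235

112/1235


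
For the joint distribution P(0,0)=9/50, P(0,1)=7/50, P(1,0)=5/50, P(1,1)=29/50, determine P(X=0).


P(X=0) = P(0,0)+P(0,1) = 9/50 + 7/50 = 16/50 = 8/25

8/25


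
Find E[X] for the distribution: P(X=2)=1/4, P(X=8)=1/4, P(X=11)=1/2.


E[X] = sum(x * P(x))
= 2*1/4 + 8*1/4 + 11*1/2
= 8

8


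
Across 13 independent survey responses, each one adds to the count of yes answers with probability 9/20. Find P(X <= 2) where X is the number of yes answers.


P(X<=2) = P(X=0) + P(X=1) + P(X=2)
= 34522712143931/81920000000000000 + 367196120076357/81920000000000000 + 901299567460149/40960000000000000
= 1102158983570293/40960000000000000

1102158983570293/40960000000000000


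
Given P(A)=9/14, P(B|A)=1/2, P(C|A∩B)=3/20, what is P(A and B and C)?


P(A∩B∩C) = P(A) * P(B|A) * P(C|A∩B)
= 9/14 * 1/2 * 3/20
= 9/28 * 3/20 = 27/560

27/560


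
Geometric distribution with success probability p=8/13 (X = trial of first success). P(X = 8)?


P(X=8) = (1-p)^7 * p = (5/13)^7 * 8/13
= 78125/62748517 * 8/13 = 625000/815730721

625000/815730721


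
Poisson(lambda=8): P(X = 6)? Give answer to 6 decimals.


P(X=6) = e^(-8) * 8^6 / 6!
≈ 0.0003354626279 * 262144 / 720
≈ 0.122138

0.122138


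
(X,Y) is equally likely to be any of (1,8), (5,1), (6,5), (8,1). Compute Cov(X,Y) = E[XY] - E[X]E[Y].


E[X]=5, E[Y]=15/4, E[XY]=51/4
Cov(X,Y) = E[XY] - E[X]E[Y] = 51/4 - 5*15/4 = -6

-6


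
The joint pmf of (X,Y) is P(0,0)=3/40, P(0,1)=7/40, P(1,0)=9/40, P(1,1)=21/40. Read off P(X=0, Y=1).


Read from table: P(X=0, Y=1) = 7/40

7/40


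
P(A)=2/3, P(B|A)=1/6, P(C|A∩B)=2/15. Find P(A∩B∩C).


P(A∩B∩C) = P(A) * P(B|A) * P(C|A∩B)
= 2/3 * 1/6 * 2/15
= 1/9 * 2/15 = 2/135

2/135


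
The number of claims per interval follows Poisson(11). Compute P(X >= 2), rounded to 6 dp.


P(X>=2) = 1 - P(X<=1) = 1 - (e^(-11)*11^0/0! + e^(-11)*11^1/1!)
≈ 1 - (0.0000167017 + 0.0001837187)
= 1 - 0.0002004204 = 0.9997995796
≈ 0.999800

0.999800


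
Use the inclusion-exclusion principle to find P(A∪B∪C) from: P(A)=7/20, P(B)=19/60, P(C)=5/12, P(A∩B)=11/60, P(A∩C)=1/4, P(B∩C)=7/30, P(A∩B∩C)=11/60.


P(A∪B∪C) = P(A)+P(B)+P(C) - P(AB)-P(AC)-P(BC) + P(ABC)
= 7/20+19/60+5/12 - 11/60-1/4-7/30 + 11/60
= 3/5

3/5


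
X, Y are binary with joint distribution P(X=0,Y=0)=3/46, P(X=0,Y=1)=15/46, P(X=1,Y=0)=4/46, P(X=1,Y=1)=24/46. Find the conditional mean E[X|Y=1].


P(Y=1) = 39/46
E[X|Y=1] = (0*15 + 1*24)/39 = 24/39 = 8/13

8/13


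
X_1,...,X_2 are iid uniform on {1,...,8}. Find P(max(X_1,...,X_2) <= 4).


P(max <= 4) = P(all X_i <= 4) = (P(X_1 <= 4))^2
= (4/8)^2 = (1/2)^2 = 1/4

1/4


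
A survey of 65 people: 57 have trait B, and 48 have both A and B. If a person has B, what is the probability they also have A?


P(A|B) = P(A∩B)/P(B) = (48/65)/(57/65) = 48/57 = 16/19

16/19


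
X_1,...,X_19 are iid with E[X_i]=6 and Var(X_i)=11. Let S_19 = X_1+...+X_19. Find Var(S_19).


By independence, Var(S_n) = n*Var(X_1) = 19*11 = 209

209


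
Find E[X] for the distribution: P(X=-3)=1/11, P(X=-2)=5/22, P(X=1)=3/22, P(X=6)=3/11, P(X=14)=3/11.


E[X] = sum(x * P(x))
= -3*1/11 - 2*5/22 + 1*3/22 + 6*3/11 + 14*3/11
= 107/22

107/22


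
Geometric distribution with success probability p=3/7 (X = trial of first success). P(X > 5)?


P(X > 5) = P(first 5 trials all fail) = (1-p)^5 = (4/7)^5 = 1024/16807

1024/16807


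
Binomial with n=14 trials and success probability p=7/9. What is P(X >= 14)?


P(X>=14) = P(X=14)
= 678223072849/22876792454961
= 678223072849/22876792454961

678223072849/22876792454961


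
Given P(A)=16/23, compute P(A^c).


P(A') = 1 - P(A) = 1 - 16/23 = 7/23

7/23


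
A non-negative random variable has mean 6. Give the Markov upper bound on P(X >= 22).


Markov: P(X >= a) <= E[X]/a
P(X >= 22) <= 6/22 = 3/11

3/11


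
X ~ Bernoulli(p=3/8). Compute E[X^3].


For Bernoulli: X in {0,1}
E[X^3] = 0^3*(1-3/8) + 1^3*3/8 = 3/8

3/8


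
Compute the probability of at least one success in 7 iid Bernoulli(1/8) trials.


P(at least one) = 1 - P(none)
P(none) = (1 - 1/8)^7 = (7/8)^7 = 823543/2097152
P(at least one) = 1 - 823543/2097152 = 1273609/2097152

1273609/2097152


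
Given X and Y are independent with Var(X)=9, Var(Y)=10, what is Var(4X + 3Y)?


Independence => Cov(X,Y)=0
Var(4X + 3Y) = 4^2*Var(X) + 3^2*Var(Y)
= 16*9 + 9*10 = 234

234


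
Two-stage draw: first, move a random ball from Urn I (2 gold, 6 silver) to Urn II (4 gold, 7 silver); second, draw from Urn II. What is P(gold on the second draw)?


P(transfer gold) = 2/8 = 1/4; P(transfer silver) = 3/4
If gold transferred: Urn II has 5 gold of 12, so P(gold|gold moved) = 5/12
If silver transferred: Urn II has 4 gold of 12, so P(gold|silver moved) = 1/3
By total probability: P(gold) = 1/4*5/12 + 3/4*1/3 = 17/48

17/48


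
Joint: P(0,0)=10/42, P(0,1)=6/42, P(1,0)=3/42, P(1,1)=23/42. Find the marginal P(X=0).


P(X=0) = P(0,0)+P(0,1) = 10/42 + 6/42 = 16/42 = 8/21

8/21


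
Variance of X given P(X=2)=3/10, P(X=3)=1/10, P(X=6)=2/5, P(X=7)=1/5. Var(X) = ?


E[X] = 47/10, E[X^2] = 263/10
Var(X) = E[X^2] - (E[X])^2 = 263/10 - (47/10)^2 = 421/100

421/100


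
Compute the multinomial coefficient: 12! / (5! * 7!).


12! = 479001600
Denominator: 5!=120 * 7!=5040
Coefficient = 479001600 / 604800 = 792

792


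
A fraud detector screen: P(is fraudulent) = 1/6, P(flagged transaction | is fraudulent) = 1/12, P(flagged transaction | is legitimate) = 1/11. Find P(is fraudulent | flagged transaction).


P(A) = P(A|B)P(B) + P(A|B')P(B') = 1/12*1/6 + 1/11*5/6 = 71/792
P(B|A) = P(A|B)P(B)/P(A) = (1/72)/(71/792) = 11/71

11/71


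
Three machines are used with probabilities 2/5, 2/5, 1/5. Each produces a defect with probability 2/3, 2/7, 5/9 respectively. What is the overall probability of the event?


P(A) = P(A|B1)P(B1) + P(A|B2)P(B2) + P(A|B3)P(B3)
= 2/3*2/5 + 2/7*2/5 + 5/9*1/5
= 4/15 + 4/35 + 1/9 = 31/63

31/63


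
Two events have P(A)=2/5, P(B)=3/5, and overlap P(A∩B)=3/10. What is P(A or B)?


P(A∪B) = P(A) + P(B) - P(A∩B)
= 2/5 + 3/5 - 3/10 = 7/10

7/10


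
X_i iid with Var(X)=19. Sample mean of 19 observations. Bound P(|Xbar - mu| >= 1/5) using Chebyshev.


Var(Xbar) = Var(X)/n = 19/19
Chebyshev: P(|Xbar-mu| >= 1/5) <= Var(Xbar)/(1/5)^2 = 1/(1/25) = 25
Bound exceeds 1, so trivial bound: 1

1


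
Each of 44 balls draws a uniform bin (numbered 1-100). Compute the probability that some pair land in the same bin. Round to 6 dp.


P(all different) = prod((100-i)/100 for i=0..43) = 0.000013
P(at least one match) = 1 - 0.000013 = 0.999987

0.999987


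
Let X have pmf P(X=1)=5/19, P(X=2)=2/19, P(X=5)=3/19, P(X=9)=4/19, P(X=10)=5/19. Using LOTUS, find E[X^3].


E[X^3] = sum(g(x)*P(x))
= 1*5/19 + 8*2/19 + 125*3/19 + 729*4/19 + 1000*5/19
= 8312/19

8312/19


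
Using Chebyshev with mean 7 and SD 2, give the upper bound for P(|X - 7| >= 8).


k = 8/2 = 4
Chebyshev: P(|X-mu| >= k*sigma) <= 1/k^2 = 1/4^2 = 1/16

1/16


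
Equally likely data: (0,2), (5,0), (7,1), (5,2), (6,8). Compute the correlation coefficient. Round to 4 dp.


Cov(X,Y) = 1.0400, Var(X) = 5.8400, Var(Y) = 7.8400
rho = Cov/(sqrt(VarX)*sqrt(VarY)) = 0.1537

0.1537


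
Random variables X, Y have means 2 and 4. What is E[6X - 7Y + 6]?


E[6X - 7Y + 6] = 6*E[X] - 7*E[Y] + 6
= (6)*(2) + (-7)*(4) + (6)
= 12 - 28 + 6 = -10

-10


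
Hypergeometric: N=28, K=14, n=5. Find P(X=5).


P(X=5) = C(14,5)*C(14,0) / C(28,5)
= 2002*1 / 98280
= 2002/98280 = 11/540

11/540


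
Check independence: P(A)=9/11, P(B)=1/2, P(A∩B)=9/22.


P(A)*P(B) = 9/11*1/2 = 9/22
P(A∩B) = 9/22, which equals P(A)P(B), so independent

Yes, A and B are independent


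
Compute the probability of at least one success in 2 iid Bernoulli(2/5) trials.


P(at least one) = 1 - P(none)
P(none) = (1 - 2/5)^2 = (3/5)^2 = 9/25
P(at least one) = 1 - 9/25 = 16/25

16/25


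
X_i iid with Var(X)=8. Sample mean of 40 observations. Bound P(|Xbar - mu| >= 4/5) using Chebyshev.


Var(Xbar) = Var(X)/n = 8/40
Chebyshev: P(|Xbar-mu| >= 4/5) <= Var(Xbar)/(4/5)^2 = (1/5)/(16/25) = 5/16

5/16


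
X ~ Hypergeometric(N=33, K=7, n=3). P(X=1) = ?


P(X=1) = C(7,1)*C(26,2) / C(33,3)
= 7*325 / 5456
= 2275/5456

2275/5456


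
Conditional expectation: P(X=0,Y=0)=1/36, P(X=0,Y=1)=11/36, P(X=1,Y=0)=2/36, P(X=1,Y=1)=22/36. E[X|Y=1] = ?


P(Y=1) = 33/36
E[X|Y=1] = (0*11 + 1*22)/33 = 22/33 = 2/3

2/3


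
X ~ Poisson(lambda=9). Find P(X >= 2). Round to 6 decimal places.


P(X>=2) = 1 - P(X<=1) = 1 - (e^(-9)*9^0/0! + e^(-9)*9^1/1!)
≈ 1 - (0.0001234098 + 0.0011106882)
= 1 - 0.0012340980 = 0.9987659020
≈ 0.998766

0.998766


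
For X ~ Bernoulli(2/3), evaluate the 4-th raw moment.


For Bernoulli: X in {0,1}
E[X^4] = 0^4*(1-2/3) + 1^4*2/3 = 2/3

2/3


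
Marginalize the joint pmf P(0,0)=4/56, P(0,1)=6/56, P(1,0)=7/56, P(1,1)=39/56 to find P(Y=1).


P(Y=1) = P(0,1)+P(1,1) = 6/56 + 39/56 = 45/56

45/56


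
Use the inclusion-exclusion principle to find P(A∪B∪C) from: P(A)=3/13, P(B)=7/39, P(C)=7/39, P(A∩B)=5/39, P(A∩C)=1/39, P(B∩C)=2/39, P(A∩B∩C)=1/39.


P(A∪B∪C) = P(A)+P(B)+P(C) - P(AB)-P(AC)-P(BC) + P(ABC)
= 3/13+7/39+7/39 - 5/39-1/39-2/39 + 1/39
= 16/39

16/39


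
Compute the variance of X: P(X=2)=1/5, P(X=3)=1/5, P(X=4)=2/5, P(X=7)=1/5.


E[X] = 4, E[X^2] = 94/5
Var(X) = E[X^2] - (E[X])^2 = 94/5 - (4)^2 = 14/5

14/5


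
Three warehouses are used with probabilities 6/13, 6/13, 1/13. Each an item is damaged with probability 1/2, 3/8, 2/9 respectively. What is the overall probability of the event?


P(A) = P(A|B1)P(B1) + P(A|B2)P(B2) + P(A|B3)P(B3)
= 1/2*6/13 + 3/8*6/13 + 2/9*1/13
= 3/13 + 9/52 + 2/117 = 197/468

197/468


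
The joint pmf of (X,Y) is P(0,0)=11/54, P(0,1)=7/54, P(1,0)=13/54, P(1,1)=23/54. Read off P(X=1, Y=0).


Read from table: P(X=1, Y=0) = 13/54

13/54


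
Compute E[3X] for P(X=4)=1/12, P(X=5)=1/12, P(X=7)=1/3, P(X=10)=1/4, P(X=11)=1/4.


E[3X] = sum(g(x)*P(x))
= 12*1/12 + 15*1/12 + 21*1/3 + 30*1/4 + 33*1/4
= 25

25


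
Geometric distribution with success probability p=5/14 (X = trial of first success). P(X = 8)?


P(X=8) = (1-p)^7 * p = (9/14)^7 * 5/14
= 4782969/105413504 * 5/14 = 23914845/1475789056

23914845/1475789056


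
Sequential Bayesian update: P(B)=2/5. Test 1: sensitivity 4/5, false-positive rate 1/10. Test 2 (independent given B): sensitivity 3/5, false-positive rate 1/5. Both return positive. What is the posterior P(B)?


After test 1: P(+) = 4/5*2/5 + 1/10*3/5 = 19/50
P(B|+) = (8/25)/(19/50) = 16/19
After test 2 (use post1 as new prior): P(+) = 3/5*16/19 + 1/5*3/19 = 51/95
P(B|+,+) = (48/95)/(51/95) = 16/17

16/17


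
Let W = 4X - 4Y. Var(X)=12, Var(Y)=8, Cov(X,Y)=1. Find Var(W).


Var(4X - 4Y) = 4^2*Var(X) + (-4)^2*Var(Y) + 2*4*(-4)*Cov(X,Y)
= 16*12 + 16*8 - 32*1
= 192 + 128 - 32 = 288

288


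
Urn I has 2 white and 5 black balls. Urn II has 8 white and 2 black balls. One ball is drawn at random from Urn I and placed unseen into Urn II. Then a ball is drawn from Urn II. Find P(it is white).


P(transfer white) = 2/7; P(transfer black) = 5/7
If white transferred: Urn II has 9 white of 11, so P(white|white moved) = 9/11
If black transferred: Urn II has 8 white of 11, so P(white|black moved) = 8/11
By total probability: P(white) = 2/7*9/11 + 5/7*8/11 = 58/77

58/77


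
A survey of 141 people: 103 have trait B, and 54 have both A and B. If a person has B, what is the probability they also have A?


P(A|B) = P(A∩B)/P(B) = (54/141)/(103/141) = 54/103

54/103


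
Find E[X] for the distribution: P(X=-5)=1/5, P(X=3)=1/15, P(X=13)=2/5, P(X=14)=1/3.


E[X] = sum(x * P(x))
= -5*1/5 + 3*1/15 + 13*2/5 + 14*1/3
= 136/15

136/15


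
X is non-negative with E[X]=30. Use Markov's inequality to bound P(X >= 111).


Markov: P(X >= a) <= E[X]/a
P(X >= 111) <= 30/111 = 10/37

10/37


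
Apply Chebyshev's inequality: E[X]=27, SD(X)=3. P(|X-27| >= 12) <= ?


k = 12/3 = 4
Chebyshev: P(|X-mu| >= k*sigma) <= 1/k^2 = 1/4^2 = 1/16

1/16


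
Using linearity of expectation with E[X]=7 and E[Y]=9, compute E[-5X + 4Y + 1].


E[-5X + 4Y + 1] = -5*E[X] + 4*E[Y] + 1
= (-5)*(7) + (4)*(9) + (1)
= -35 + 36 + 1 = 2

2


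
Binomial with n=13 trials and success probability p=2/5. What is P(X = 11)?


P(X=11) = C(13,11) * p^11 * (1-p)^2
= 78 * 2048/48828125 * 9/25
= 1437696/1220703125

1437696/1220703125


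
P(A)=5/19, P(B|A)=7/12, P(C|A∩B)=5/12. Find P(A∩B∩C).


P(A∩B∩C) = P(A) * P(B|A) * P(C|A∩B)
= 5/19 * 7/12 * 5/12
= 35/228 * 5/12 = 175/2736

175/2736


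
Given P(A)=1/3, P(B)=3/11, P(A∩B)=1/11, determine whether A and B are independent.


P(A)*P(B) = 1/3*3/11 = 1/11
P(A∩B) = 1/11, which equals P(A)P(B), so independent

Yes, A and B are independent


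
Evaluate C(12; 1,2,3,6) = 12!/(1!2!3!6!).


12! = 479001600
Denominator: 1!=1 * 2!=2 * 3!=6 * 6!=720
Coefficient = 479001600 / 8640 = 55440

55440


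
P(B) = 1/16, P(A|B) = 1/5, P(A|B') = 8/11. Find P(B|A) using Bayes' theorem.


P(A) = P(A|B)P(B) + P(A|B')P(B') = 1/5*1/16 + 8/11*15/16 = 611/880
P(B|A) = P(A|B)P(B)/P(A) = (1/80)/(611/880) = 11/611

11/611


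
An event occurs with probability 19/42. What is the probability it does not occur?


P(A') = 1 - P(A) = 1 - 19/42 = 23/42

23/42


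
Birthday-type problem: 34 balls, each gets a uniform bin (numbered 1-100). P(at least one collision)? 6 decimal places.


P(all different) = prod((100-i)/100 for i=0..33) = 0.001714
P(at least one match) = 1 - 0.001714 = 0.998286

0.998286


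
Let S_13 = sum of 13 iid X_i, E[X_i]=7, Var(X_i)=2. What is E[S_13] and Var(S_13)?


E[S_n] = n*mu = 13*7 = 91
Var(S_n) = n*sigma^2 = 13*2 = 26

E[S_13]=91, Var(S_13)=26


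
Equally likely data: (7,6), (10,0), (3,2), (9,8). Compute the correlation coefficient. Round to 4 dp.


Cov(X,Y) = 1.0000, Var(X) = 7.1875, Var(Y) = 10.0000
rho = Cov/(sqrt(VarX)*sqrt(VarY)) = 0.1180

0.1180


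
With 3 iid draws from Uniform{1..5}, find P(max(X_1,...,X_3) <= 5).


P(max <= 5) = P(all X_i <= 5) = (P(X_1 <= 5))^3
= (5/5)^3 = 1^3 = 1

1


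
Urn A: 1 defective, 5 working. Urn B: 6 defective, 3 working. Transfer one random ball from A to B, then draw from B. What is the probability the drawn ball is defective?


P(transfer defective) = 1/6; P(transfer working) = 5/6
If defective transferred: Urn II has 7 defective of 10, so P(defective|defective moved) = 7/10
If working transferred: Urn II has 6 defective of 10, so P(defective|working moved) = 3/5
By total probability: P(defective) = 1/6*7/10 + 5/6*3/5 = 37/60

37/60


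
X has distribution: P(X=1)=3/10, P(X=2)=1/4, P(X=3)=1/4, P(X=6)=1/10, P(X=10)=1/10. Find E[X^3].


E[X^3] = sum(g(x)*P(x))
= 1*3/10 + 8*1/4 + 27*1/4 + 216*1/10 + 1000*1/10
= 2613/20

2613/20


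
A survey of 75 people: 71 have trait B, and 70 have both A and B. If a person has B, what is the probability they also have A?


P(A|B) = P(A∩B)/P(B) = (70/75)/(71/75) = 70/71

70/71


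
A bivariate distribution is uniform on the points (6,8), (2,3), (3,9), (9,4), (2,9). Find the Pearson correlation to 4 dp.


Cov(X,Y) = -2.0400, Var(X) = 7.4400, Var(Y) = 6.6400
rho = Cov/(sqrt(VarX)*sqrt(VarY)) = -0.2902

-0.2902


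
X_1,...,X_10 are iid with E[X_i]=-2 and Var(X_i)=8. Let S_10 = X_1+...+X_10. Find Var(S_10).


By independence, Var(S_n) = n*Var(X_1) = 10*8 = 80

80


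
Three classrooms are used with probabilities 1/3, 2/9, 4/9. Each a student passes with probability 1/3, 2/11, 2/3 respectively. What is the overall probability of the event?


P(A) = P(A|B1)P(B1) + P(A|B2)P(B2) + P(A|B3)P(B3)
= 1/3*1/3 + 2/11*2/9 + 2/3*4/9
= 1/9 + 4/99 + 8/27 = 133/297

133/297


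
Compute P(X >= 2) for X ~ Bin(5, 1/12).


P(X>=2) = P(X=2) + P(X=3) + P(X=4) + P(X=5)
= 6655/124416 + 605/124416 + 55/248832 + 1/248832
= 911/15552

911/15552


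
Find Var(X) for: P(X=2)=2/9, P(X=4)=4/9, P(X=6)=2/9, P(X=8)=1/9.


E[X] = 40/9, E[X^2] = 208/9
Var(X) = E[X^2] - (E[X])^2 = 208/9 - (40/9)^2 = 272/81

272/81


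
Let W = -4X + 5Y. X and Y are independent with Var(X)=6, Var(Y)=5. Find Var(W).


Independence => Cov(X,Y)=0
Var(-4X + 5Y) = (-4)^2*Var(X) + 5^2*Var(Y)
= 16*6 + 25*5 = 221

221


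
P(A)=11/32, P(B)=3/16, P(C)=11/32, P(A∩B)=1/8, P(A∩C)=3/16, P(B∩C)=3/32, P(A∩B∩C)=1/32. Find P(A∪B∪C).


P(A∪B∪C) = P(A)+P(B)+P(C) - P(AB)-P(AC)-P(BC) + P(ABC)
= 11/32+3/16+11/32 - 1/8-3/16-3/32 + 1/32
= 1/2

1/2


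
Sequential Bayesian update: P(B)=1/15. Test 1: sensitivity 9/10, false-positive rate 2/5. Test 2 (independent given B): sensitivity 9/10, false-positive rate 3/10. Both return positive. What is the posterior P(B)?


After test 1: P(+) = 9/10*1/15 + 2/5*14/15 = 13/30
P(B|+) = (3/50)/(13/30) = 9/65
After test 2 (use post1 as new prior): P(+) = 9/10*9/65 + 3/10*56/65 = 249/650
P(B|+,+) = (81/650)/(249/650) = 27/83

27/83


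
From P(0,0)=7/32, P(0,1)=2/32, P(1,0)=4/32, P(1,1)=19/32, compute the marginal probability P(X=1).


P(X=1) = P(1,0)+P(1,1) = 4/32 + 19/32 = 23/32

23/32


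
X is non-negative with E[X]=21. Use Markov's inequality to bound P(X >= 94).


Markov: P(X >= a) <= E[X]/a
P(X >= 94) <= 21/94

21/94


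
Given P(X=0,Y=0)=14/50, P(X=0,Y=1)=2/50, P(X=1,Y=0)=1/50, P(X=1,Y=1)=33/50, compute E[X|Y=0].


P(Y=0) = 15/50
E[X|Y=0] = (0*14 + 1*1)/15 = 1/15

1/15


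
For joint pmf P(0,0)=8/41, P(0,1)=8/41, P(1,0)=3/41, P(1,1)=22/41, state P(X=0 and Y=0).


Read from table: P(X=0, Y=0) = 8/41

8/41


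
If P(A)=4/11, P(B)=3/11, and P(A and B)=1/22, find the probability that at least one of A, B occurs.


P(A∪B) = P(A) + P(B) - P(A∩B)
= 4/11 + 3/11 - 1/22 = 13/22

13/22


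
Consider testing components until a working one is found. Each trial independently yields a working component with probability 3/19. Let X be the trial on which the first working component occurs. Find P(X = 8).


P(X=8) = (1-p)^7 * p = (16/19)^7 * 3/19
= 268435456/893871739 * 3/19 = 805306368/16983563041

805306368/16983563041


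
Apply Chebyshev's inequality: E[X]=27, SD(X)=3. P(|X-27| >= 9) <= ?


k = 9/3 = 3
Chebyshev: P(|X-mu| >= k*sigma) <= 1/k^2 = 1/3^2 = 1/9

1/9


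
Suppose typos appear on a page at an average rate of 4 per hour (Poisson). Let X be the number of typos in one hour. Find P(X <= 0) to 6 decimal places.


P(X<=0) = e^(-4)*4^0/0!
≈ 0.0183156389
≈ 0.018316

0.018316


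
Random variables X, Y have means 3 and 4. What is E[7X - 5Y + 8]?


E[7X - 5Y + 8] = 7*E[X] - 5*E[Y] + 8
= (7)*(3) + (-5)*(4) + (8)
= 21 - 20 + 8 = 9

9


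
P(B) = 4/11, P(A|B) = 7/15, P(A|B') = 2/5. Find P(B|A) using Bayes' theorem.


P(A) = P(A|B)P(B) + P(A|B')P(B') = 7/15*4/11 + 2/5*7/11 = 14/33
P(B|A) = P(A|B)P(B)/P(A) = (28/165)/(14/33) = 2/5

2/5


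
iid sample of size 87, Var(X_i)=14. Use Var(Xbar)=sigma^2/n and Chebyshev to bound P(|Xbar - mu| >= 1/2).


Var(Xbar) = Var(X)/n = 14/87
Chebyshev: P(|Xbar-mu| >= 1/2) <= Var(Xbar)/(1/2)^2 = (14/87)/(1/4) = 56/87

56/87


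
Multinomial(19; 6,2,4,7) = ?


19! = 121645100408832000
Denominator: 6!=720 * 2!=2 * 4!=24 * 7!=5040
Coefficient = 121645100408832000 / 174182400 = 698377680

698377680


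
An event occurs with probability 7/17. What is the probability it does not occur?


P(A') = 1 - P(A) = 1 - 7/17 = 10/17

10/17


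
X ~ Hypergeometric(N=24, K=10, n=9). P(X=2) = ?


P(X=2) = C(10,2)*C(14,7) / C(24,9)
= 45*3432 / 1307504
= 154440/1307504 = 1755/14858

1755/14858


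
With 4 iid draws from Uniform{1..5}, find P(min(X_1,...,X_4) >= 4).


P(min >= 4) = P(all X_i >= 4) = (P(X_1 >= 4))^4
= (2/5)^4 = 16/625

16/625


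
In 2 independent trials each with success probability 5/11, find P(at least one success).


P(at least one) = 1 - P(none)
P(none) = (1 - 5/11)^2 = (6/11)^2 = 36/121
P(at least one) = 1 - 36/121 = 85/121

85/121


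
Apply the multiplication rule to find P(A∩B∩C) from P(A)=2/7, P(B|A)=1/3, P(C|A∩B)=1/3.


P(A∩B∩C) = P(A) * P(B|A) * P(C|A∩B)
= 2/7 * 1/3 * 1/3
= 2/21 * 1/3 = 2/63

2/63


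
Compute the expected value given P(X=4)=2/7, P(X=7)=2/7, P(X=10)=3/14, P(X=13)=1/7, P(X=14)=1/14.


E[X] = sum(x * P(x))
= 4*2/7 + 7*2/7 + 10*3/14 + 13*1/7 + 14*1/14
= 57/7

57/7


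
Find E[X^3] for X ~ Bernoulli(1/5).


For Bernoulli: X in {0,1}
E[X^3] = 0^3*(1-1/5) + 1^3*1/5 = 1/5

1/5


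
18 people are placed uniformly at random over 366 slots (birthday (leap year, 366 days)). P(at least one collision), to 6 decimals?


P(all different) = prod((366-i)/366 for i=0..17) = 0.653862
P(at least one match) = 1 - 0.653862 = 0.346138

0.346138


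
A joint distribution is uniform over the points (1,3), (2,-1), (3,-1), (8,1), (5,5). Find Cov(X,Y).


E[X]=19/5, E[Y]=7/5, E[XY]=31/5
Cov(X,Y) = E[XY] - E[X]E[Y] = 31/5 - 19/5*7/5 = 22/25

22/25


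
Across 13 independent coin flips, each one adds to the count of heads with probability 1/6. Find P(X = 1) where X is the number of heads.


P(X=1) = C(13,1) * p^1 * (1-p)^12
= 13 * 1/6 * 244140625/2176782336
= 3173828125/13060694016

3173828125/13060694016


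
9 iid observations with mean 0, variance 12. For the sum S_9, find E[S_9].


E[S_n] = n*E[X_1] = 9*0 = 0

0


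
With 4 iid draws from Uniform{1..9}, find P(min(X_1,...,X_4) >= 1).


P(min >= 1) = P(all X_i >= 1) = (P(X_1 >= 1))^4
= (9/9)^4 = 1^4 = 1

1


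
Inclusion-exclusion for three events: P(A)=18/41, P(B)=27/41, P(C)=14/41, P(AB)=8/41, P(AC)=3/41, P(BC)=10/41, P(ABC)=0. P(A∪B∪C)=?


P(A∪B∪C) = P(A)+P(B)+P(C) - P(AB)-P(AC)-P(BC) + P(ABC)
= 18/41+27/41+14/41 - 8/41-3/41-10/41 + 0
= 38/41

38/41


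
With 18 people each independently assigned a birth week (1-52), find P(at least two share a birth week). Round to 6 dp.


P(all different) = prod((52-i)/52 for i=0..17) = 0.035353
P(at least one match) = 1 - 0.035353 = 0.964647

0.964647


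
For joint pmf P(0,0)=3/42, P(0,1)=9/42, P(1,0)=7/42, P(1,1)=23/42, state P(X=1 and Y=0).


Read from table: P(X=1, Y=0) = 7/42 = 1/6

1/6


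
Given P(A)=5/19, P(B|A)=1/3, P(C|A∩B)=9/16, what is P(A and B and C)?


P(A∩B∩C) = P(A) * P(B|A) * P(C|A∩B)
= 5/19 * 1/3 * 9/16
= 5/57 * 9/16 = 15/304

15/304


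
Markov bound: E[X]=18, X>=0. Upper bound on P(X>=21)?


Markov: P(X >= a) <= E[X]/a
P(X >= 21) <= 18/21 = 6/7

6/7


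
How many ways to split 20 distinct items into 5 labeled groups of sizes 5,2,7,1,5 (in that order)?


20! = 2432902008176640000
Denominator: 5!=120 * 2!=2 * 7!=5040 * 1!=1 * 5!=120
Coefficient = 2432902008176640000 / 145152000 = 16761064320

16761064320


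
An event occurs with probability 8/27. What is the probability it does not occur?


P(A') = 1 - P(A) = 1 - 8/27 = 19/27

19/27


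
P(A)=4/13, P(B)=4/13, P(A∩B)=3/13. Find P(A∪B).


P(A∪B) = P(A) + P(B) - P(A∩B)
= 4/13 + 4/13 - 3/13 = 5/13

5/13


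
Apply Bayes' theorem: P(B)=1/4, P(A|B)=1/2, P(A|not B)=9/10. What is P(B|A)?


P(A) = P(A|B)P(B) + P(A|B')P(B') = 1/2*1/4 + 9/10*3/4 = 4/5
P(B|A) = P(A|B)P(B)/P(A) = (1/8)/(4/5) = 5/32

5/32


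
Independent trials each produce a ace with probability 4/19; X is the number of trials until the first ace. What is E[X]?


For geometric (trials until first success), E[X] = 1/p = 1/(4/19) = 19/4

19/4


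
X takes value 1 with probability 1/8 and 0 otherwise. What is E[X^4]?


For Bernoulli: X in {0,1}
E[X^4] = 0^4*(1-1/8) + 1^4*1/8 = 1/8

1/8


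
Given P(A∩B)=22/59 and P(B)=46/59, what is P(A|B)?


P(A|B) = P(A∩B)/P(B) = (22/59)/(46/59) = 22/46 = 11/23

11/23


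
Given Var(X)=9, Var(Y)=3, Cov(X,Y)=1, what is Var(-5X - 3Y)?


Var(-5X - 3Y) = (-5)^2*Var(X) + (-3)^2*Var(Y) + 2*(-5)*(-3)*Cov(X,Y)
= 25*9 + 9*3 + 30*1
= 225 + 27 + 30 = 282

282


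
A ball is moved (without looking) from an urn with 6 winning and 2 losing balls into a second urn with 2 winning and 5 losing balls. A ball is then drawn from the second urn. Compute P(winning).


P(transfer winning) = 6/8 = 3/4; P(transfer losing) = 1/4
If winning transferred: Urn II has 3 winning of 8, so P(winning|winning moved) = 3/8
If losing transferred: Urn II has 2 winning of 8, so P(winning|losing moved) = 1/4
By total probability: P(winning) = 3/4*3/8 + 1/4*1/4 = 11/32

11/32


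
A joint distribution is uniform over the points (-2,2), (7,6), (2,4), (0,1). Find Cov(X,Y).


E[X]=7/4, E[Y]=13/4, E[XY]=23/2
Cov(X,Y) = E[XY] - E[X]E[Y] = 23/2 - 7/4*13/4 = 93/16

93/16


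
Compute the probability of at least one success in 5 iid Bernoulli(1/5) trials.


P(at least one) = 1 - P(none)
P(none) = (1 - 1/5)^5 = (4/5)^5 = 1024/3125
P(at least one) = 1 - 1024/3125 = 2101/3125

2101/3125


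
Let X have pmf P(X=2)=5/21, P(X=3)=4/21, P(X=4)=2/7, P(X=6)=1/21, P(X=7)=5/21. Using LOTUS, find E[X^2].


E[X^2] = sum(g(x)*P(x))
= 4*5/21 + 9*4/21 + 16*2/7 + 36*1/21 + 49*5/21
= 433/21

433/21


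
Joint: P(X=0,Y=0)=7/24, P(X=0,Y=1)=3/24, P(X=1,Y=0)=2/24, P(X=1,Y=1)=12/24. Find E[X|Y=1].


P(Y=1) = 15/24
E[X|Y=1] = (0*3 + 1*12)/15 = 12/15 = 4/5

4/5


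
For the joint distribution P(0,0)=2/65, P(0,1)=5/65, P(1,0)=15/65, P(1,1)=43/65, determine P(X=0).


P(X=0) = P(0,0)+P(0,1) = 2/65 + 5/65 = 7/65

7/65


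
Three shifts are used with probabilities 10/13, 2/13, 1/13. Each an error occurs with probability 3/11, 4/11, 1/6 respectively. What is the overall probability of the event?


P(A) = P(A|B1)P(B1) + P(A|B2)P(B2) + P(A|B3)P(B3)
= 3/11*10/13 + 4/11*2/13 + 1/6*1/13
= 30/143 + 8/143 + 1/78 = 239/858

239/858


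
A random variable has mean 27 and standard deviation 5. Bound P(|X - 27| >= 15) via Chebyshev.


k = 15/5 = 3
Chebyshev: P(|X-mu| >= k*sigma) <= 1/k^2 = 1/3^2 = 1/9

1/9


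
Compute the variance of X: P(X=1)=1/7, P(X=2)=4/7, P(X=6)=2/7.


E[X] = 3, E[X^2] = 89/7
Var(X) = E[X^2] - (E[X])^2 = 89/7 - (3)^2 = 26/7

26/7


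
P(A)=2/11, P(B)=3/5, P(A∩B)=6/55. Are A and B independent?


P(A)*P(B) = 2/11*3/5 = 6/55
P(A∩B) = 6/55, which equals P(A)P(B), so independent

Yes, A and B are independent


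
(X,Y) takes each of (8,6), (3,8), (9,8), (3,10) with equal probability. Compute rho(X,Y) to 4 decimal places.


Cov(X,Y) = -2.5000, Var(X) = 7.6875, Var(Y) = 2.0000
rho = Cov/(sqrt(VarX)*sqrt(VarY)) = -0.6376

-0.6376


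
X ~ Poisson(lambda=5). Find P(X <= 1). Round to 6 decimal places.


P(X<=1) = e^(-5)*5^0/0! + e^(-5)*5^1/1!
≈ 0.0067379470 + 0.0336897350
= 0.0404276820
≈ 0.040428

0.040428


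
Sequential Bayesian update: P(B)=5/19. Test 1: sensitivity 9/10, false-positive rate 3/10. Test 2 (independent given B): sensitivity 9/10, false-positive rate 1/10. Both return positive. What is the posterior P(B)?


After test 1: P(+) = 9/10*5/19 + 3/10*14/19 = 87/190
P(B|+) = (9/38)/(87/190) = 15/29
After test 2 (use post1 as new prior): P(+) = 9/10*15/29 + 1/10*14/29 = 149/290
P(B|+,+) = (27/58)/(149/290) = 135/149

135/149


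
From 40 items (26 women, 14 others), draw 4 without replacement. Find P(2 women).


P(X=2) = C(26,2)*C(14,2) / C(40,4)
= 325*91 / 91390
= 29575/91390 = 455/1406

455/1406


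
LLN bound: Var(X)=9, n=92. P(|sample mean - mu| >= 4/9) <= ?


Var(Xbar) = Var(X)/n = 9/92
Chebyshev: P(|Xbar-mu| >= 4/9) <= Var(Xbar)/(4/9)^2 = (9/92)/(16/81) = 729/1472

729/1472


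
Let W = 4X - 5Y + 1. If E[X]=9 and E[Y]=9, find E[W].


E[4X - 5Y + 1] = 4*E[X] - 5*E[Y] + 1
= (4)*(9) + (-5)*(9) + (1)
= 36 - 45 + 1 = -8

-8


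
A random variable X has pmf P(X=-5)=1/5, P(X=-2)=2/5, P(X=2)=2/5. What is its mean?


E[X] = sum(x * P(x))
= -5*1/5 - 2*2/5 + 2*2/5
= -1

-1


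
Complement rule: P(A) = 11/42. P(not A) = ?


P(A') = 1 - P(A) = 1 - 11/42 = 31/42

31/42


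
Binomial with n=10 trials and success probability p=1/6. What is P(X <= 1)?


P(X<=1) = P(X=0) + P(X=1)
= 9765625/60466176 + 9765625/30233088
= 9765625/20155392

9765625/20155392


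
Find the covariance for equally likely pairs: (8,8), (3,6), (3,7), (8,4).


E[X]=11/2, E[Y]=25/4, E[XY]=135/4
Cov(X,Y) = E[XY] - E[X]E[Y] = 135/4 - 11/2*25/4 = -5/8

-5/8


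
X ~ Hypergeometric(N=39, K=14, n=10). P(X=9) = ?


P(X=9) = C(14,9)*C(25,1) / C(39,10)
= 2002*25 / 635745396
= 50050/635745396 = 175/2222886

175/2222886


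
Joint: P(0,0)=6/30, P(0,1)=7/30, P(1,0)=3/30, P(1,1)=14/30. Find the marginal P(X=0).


P(X=0) = P(0,0)+P(0,1) = 6/30 + 7/30 = 13/30

13/30


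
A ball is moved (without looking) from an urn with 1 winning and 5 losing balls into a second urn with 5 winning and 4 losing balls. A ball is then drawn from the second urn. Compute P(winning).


P(transfer winning) = 1/6; P(transfer losing) = 5/6
If winning transferred: Urn II has 6 winning of 10, so P(winning|winning moved) = 3/5
If losing transferred: Urn II has 5 winning of 10, so P(winning|losing moved) = 1/2
By total probability: P(winning) = 1/6*3/5 + 5/6*1/2 = 31/60

31/60


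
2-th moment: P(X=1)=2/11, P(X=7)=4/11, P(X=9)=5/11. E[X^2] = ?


E[X^2] = sum(x^2 * P(x))
= 1*2/11 + 49*4/11 + 81*5/11
= 603/11

603/11


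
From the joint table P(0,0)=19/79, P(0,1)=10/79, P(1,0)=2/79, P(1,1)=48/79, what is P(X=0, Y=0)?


Read from table: P(X=0, Y=0) = 19/79

19/79


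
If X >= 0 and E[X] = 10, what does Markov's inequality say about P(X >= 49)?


Markov: P(X >= a) <= E[X]/a
P(X >= 49) <= 10/49

10/49


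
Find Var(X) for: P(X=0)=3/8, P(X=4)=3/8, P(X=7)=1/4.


E[X] = 13/4, E[X^2] = 73/4
Var(X) = E[X^2] - (E[X])^2 = 73/4 - (13/4)^2 = 123/16

123/16


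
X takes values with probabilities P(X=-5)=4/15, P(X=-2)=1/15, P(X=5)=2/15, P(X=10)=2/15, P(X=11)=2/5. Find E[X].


E[X] = sum(x * P(x))
= -5*4/15 - 2*1/15 + 5*2/15 + 10*2/15 + 11*2/5
= 74/15

74/15


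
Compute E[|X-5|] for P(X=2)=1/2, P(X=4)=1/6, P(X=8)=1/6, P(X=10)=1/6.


E[|X-5|] = sum(g(x)*P(x))
= 3*1/2 + 1*1/6 + 3*1/6 + 5*1/6
= 3

3


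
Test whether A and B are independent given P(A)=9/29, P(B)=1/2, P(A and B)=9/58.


P(A)*P(B) = 9/29*1/2 = 9/58
P(A∩B) = 9/58, which equals P(A)P(B), so independent

Yes, A and B are independent


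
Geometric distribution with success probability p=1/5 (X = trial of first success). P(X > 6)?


P(X > 6) = P(first 6 trials all fail) = (1-p)^6 = (4/5)^6 = 4096/15625

4096/15625


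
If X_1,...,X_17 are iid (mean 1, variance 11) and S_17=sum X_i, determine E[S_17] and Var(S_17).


E[S_n] = n*mu = 17*1 = 17
Var(S_n) = n*sigma^2 = 17*11 = 187

E[S_17]=17, Var(S_17)=187


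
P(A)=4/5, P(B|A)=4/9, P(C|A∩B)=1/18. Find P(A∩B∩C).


P(A∩B∩C) = P(A) * P(B|A) * P(C|A∩B)
= 4/5 * 4/9 * 1/18
= 16/45 * 1/18 = 8/405

8/405


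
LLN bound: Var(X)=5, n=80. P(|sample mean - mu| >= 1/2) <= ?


Var(Xbar) = Var(X)/n = 5/80
Chebyshev: P(|Xbar-mu| >= 1/2) <= Var(Xbar)/(1/2)^2 = (1/16)/(1/4) = 1/4

1/4


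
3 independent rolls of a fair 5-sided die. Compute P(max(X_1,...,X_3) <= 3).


P(max <= 3) = P(all X_i <= 3) = (P(X_1 <= 3))^3
= (3/5)^3 = 27/125

27/125


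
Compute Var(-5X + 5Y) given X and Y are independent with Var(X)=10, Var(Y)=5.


Independence => Cov(X,Y)=0
Var(-5X + 5Y) = (-5)^2*Var(X) + 5^2*Var(Y)
= 25*10 + 25*5 = 375

375


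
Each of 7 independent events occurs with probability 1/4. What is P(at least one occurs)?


P(at least one) = 1 - P(none)
P(none) = (1 - 1/4)^7 = (3/4)^7 = 2187/16384
P(at least one) = 1 - 2187/16384 = 14197/16384

14197/16384


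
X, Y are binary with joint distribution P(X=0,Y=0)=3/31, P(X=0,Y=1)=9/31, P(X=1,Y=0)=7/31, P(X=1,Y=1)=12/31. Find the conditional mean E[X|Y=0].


P(Y=0) = 10/31
E[X|Y=0] = (0*3 + 1*7)/10 = 7/10

7/10


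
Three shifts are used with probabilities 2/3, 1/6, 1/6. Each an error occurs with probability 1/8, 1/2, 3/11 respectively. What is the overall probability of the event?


P(A) = P(A|B1)P(B1) + P(A|B2)P(B2) + P(A|B3)P(B3)
= 1/8*2/3 + 1/2*1/6 + 3/11*1/6
= 1/12 + 1/12 + 1/22 = 7/33

7/33


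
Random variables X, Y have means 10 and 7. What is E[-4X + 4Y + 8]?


E[-4X + 4Y + 8] = -4*E[X] + 4*E[Y] + 8
= (-4)*(10) + (4)*(7) + (8)
= -40 + 28 + 8 = -4

-4


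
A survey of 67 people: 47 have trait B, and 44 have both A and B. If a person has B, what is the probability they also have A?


P(A|B) = P(A∩B)/P(B) = (44/67)/(47/67) = 44/47

44/47


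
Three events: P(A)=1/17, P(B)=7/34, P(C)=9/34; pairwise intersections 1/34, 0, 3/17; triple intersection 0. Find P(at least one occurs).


P(A∪B∪C) = P(A)+P(B)+P(C) - P(AB)-P(AC)-P(BC) + P(ABC)
= 1/17+7/34+9/34 - 1/34-0-3/17 + 0
= 11/34

11/34


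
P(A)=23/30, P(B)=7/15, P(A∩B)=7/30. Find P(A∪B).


P(A∪B) = P(A) + P(B) - P(A∩B)
= 23/30 + 7/15 - 7/30 = 1

1


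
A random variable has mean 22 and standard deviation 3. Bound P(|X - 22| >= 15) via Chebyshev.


k = 15/3 = 5
Chebyshev: P(|X-mu| >= k*sigma) <= 1/k^2 = 1/5^2 = 1/25

1/25


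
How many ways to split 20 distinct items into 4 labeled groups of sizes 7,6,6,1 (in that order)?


20! = 2432902008176640000
Denominator: 7!=5040 * 6!=720 * 6!=720 * 1!=1
Coefficient = 2432902008176640000 / 2612736000 = 931170240

931170240


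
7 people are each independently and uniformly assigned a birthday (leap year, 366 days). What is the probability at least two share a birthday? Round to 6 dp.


P(all different) = prod((366-i)/366 for i=0..6) = 0.943914
P(at least one match) = 1 - 0.943914 = 0.056086

0.056086


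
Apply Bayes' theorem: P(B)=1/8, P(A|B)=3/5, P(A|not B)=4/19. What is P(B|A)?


P(A) = P(A|B)P(B) + P(A|B')P(B') = 3/5*1/8 + 4/19*7/8 = 197/760
P(B|A) = P(A|B)P(B)/P(A) = (3/40)/(197/760) = 57/197

57/197


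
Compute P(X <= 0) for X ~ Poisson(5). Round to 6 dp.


P(X<=0) = e^(-5)*5^0/0!
≈ 0.0067379470
≈ 0.006738

0.006738


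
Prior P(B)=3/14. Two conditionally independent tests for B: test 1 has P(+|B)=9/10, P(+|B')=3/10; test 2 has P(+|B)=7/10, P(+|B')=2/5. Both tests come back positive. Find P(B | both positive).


After test 1: P(+) = 9/10*3/14 + 3/10*11/14 = 3/7
P(B|+) = (27/140)/(3/7) = 9/20
After test 2 (use post1 as new prior): P(+) = 7/10*9/20 + 2/5*11/20 = 107/200
P(B|+,+) = (63/200)/(107/200) = 63/107

63/107


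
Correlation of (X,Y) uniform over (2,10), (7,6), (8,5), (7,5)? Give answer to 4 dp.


Cov(X,Y) = -4.7500, Var(X) = 5.5000, Var(Y) = 4.2500
rho = Cov/(sqrt(VarX)*sqrt(VarY)) = -0.9825

-0.9825


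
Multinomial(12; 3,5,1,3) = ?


12! = 479001600
Denominator: 3!=6 * 5!=120 * 1!=1 * 3!=6
Coefficient = 479001600 / 4320 = 110880

110880
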